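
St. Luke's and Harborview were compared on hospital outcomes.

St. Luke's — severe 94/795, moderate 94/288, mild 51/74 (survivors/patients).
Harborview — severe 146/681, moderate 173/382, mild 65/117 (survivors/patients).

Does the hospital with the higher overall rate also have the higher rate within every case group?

Severe: St. Luke's 94/795 = 11.8%, Harborview 146/681 = 21.4% → Harborview
Moderate: St. Luke's 94/288 = 32.6%, Harborview 173/382 = 45.3% → Harborview
Mild: St. Luke's 51/74 = 68.9%, Harborview 65/117 = 55.6% → St. Luke's
Overall: St. Luke's 239/1157 = 20.7%, Harborview 384/1180 = 32.5% → Harborview
Neither sweeps: St. Luke's wins 1 of 3 groups, Harborview wins 2. Harborview wins overall but not every group — no Simpson reversal.

No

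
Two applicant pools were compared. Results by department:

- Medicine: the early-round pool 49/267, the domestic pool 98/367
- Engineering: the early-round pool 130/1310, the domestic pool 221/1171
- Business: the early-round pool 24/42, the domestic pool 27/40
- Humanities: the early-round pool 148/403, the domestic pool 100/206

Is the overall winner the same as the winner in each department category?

Medicine: the early-round pool 49/267 = 18.4%, the domestic pool 98/367 = 26.7% → the domestic pool
Engineering: the early-round pool 130/1310 = 9.9%, the domestic pool 221/1171 = 18.9% → the domestic pool
Business: the early-round pool 24/42 = 57.1%, the domestic pool 27/40 = 67.5% → the domestic pool
Humanities: the early-round pool 148/403 = 36.7%, the domestic pool 100/206 = 48.5% → the domestic pool
Overall: the early-round pool 351/2022 = 17.4%, the domestic pool 446/1784 = 25.0% → the domestic pool
The domestic pool wins overall and in every department group — no reversal.

Yes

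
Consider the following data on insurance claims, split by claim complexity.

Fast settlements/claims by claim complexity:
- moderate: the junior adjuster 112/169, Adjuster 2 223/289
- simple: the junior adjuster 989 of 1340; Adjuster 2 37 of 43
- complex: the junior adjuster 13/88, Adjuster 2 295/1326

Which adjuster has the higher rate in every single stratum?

Adjuster 2

Moderate: the junior adjuster 112/169 = 66.3%, Adjuster 2 223/289 = 77.2% → Adjuster 2
Simple: the junior adjuster 989/1340 = 73.8%, Adjuster 2 37/43 = 86.0% → Adjuster 2
Complex: the junior adjuster 13/88 = 14.8%, Adjuster 2 295/1326 = 22.2% → Adjuster 2
Adjuster 2 has the higher rate in all 3 groups.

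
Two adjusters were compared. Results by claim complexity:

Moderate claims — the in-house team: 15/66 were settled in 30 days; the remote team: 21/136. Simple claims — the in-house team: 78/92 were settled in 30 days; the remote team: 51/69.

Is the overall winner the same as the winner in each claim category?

Yes

Moderate: the in-house team 15/66 = 22.7%, the remote team 21/136 = 15.4% → the in-house team
Simple: the in-house team 78/92 = 84.8%, the remote team 51/69 = 73.9% → the in-house team
Overall: the in-house team 93/158 = 58.9%, the remote team 72/205 = 35.1% → the in-house team
The in-house team wins overall and in every claim group — no reversal.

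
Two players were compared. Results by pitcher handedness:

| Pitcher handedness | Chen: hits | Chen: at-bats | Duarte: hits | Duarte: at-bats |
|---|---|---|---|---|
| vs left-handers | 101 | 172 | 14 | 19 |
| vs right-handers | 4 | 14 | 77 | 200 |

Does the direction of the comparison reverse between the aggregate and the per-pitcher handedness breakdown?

Yes

Vs left-handers: Chen 101/172 = 58.7%, Duarte 14/19 = 73.7% → Duarte
Vs right-handers: Chen 4/14 = 28.6%, Duarte 77/200 = 38.5% → Duarte
Overall: Chen 105/186 = 56.5%, Duarte 91/219 = 41.6% → Chen
Duarte wins each pitcher group but Chen wins overall — the comparison reverses. Duarte's at-bats skew toward vs right-handers, which has a lower base rate.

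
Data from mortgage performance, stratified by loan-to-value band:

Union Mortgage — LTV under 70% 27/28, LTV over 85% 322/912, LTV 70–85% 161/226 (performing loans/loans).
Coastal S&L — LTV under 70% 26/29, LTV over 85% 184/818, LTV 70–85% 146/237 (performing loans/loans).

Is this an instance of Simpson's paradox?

LTV under 70%: Union Mortgage 27/28 = 96.4%, Coastal S&L 26/29 = 89.7% → Union Mortgage
LTV over 85%: Union Mortgage 322/912 = 35.3%, Coastal S&L 184/818 = 22.5% → Union Mortgage
LTV 70–85%: Union Mortgage 161/226 = 71.2%, Coastal S&L 146/237 = 61.6% → Union Mortgage
Overall: Union Mortgage 510/1166 = 43.7%, Coastal S&L 356/1084 = 32.8% → Union Mortgage
Union Mortgage wins overall and in every loan-to-value group — no reversal.

No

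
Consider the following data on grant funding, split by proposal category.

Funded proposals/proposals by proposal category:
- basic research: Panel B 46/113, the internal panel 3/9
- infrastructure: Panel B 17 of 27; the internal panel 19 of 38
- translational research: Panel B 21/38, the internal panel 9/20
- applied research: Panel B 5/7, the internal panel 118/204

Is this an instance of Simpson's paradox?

Yes

Basic research: Panel B 46/113 = 40.7%, the internal panel 3/9 = 33.3% → Panel B
Infrastructure: Panel B 17/27 = 63.0%, the internal panel 19/38 = 50.0% → Panel B
Translational research: Panel B 21/38 = 55.3%, the internal panel 9/20 = 45.0% → Panel B
Applied research: Panel B 5/7 = 71.4%, the internal panel 118/204 = 57.8% → Panel B
Overall: Panel B 89/185 = 48.1%, the internal panel 149/271 = 55.0% → the internal panel
Panel B wins each proposal group but the internal panel wins overall — the comparison reverses. Panel B's proposals skew toward basic research, which has a lower base rate.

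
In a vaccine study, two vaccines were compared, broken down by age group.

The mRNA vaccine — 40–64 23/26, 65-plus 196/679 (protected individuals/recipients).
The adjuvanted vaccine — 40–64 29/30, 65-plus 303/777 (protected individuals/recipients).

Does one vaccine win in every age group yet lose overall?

No

40–64: the mRNA vaccine 23/26 = 88.5%, the adjuvanted vaccine 29/30 = 96.7% → the adjuvanted vaccine
65-plus: the mRNA vaccine 196/679 = 28.9%, the adjuvanted vaccine 303/777 = 39.0% → the adjuvanted vaccine
Overall: the mRNA vaccine 219/705 = 31.1%, the adjuvanted vaccine 332/807 = 41.1% → the adjuvanted vaccine
The adjuvanted vaccine wins overall and in every age group — no reversal.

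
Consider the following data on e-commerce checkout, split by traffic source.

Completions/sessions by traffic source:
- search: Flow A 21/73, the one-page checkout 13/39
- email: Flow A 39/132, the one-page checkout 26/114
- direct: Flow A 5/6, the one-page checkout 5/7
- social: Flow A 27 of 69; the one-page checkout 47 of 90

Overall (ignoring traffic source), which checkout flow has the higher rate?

the one-page checkout

Search: Flow A 21/73 = 28.8%, the one-page checkout 13/39 = 33.3% → the one-page checkout
Email: Flow A 39/132 = 29.5%, the one-page checkout 26/114 = 22.8% → Flow A
Direct: Flow A 5/6 = 83.3%, the one-page checkout 5/7 = 71.4% → Flow A
Social: Flow A 27/69 = 39.1%, the one-page checkout 47/90 = 52.2% → the one-page checkout
Overall: Flow A 92/280 = 32.9%, the one-page checkout 91/250 = 36.4% → the one-page checkout
(Neither sweeps every traffic group, but the one-page checkout has the higher pooled rate.)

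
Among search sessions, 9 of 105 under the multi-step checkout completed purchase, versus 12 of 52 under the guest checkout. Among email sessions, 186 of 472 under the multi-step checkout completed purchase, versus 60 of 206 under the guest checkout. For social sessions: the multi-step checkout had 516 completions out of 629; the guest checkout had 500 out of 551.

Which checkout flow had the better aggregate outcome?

the guest checkout

Search: the multi-step checkout 9/105 = 8.6%, the guest checkout 12/52 = 23.1% → the guest checkout
Email: the multi-step checkout 186/472 = 39.4%, the guest checkout 60/206 = 29.1% → the multi-step checkout
Social: the multi-step checkout 516/629 = 82.0%, the guest checkout 500/551 = 90.7% → the guest checkout
Overall: the multi-step checkout 711/1206 = 59.0%, the guest checkout 572/809 = 70.7% → the guest checkout
(Neither sweeps every traffic group, but the guest checkout has the higher pooled rate.)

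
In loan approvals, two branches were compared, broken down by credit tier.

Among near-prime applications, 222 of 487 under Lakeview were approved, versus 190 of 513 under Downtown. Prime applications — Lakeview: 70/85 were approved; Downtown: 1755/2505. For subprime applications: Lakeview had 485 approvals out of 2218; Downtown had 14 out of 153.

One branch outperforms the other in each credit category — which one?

Near-prime: Lakeview 222/487 = 45.6%, Downtown 190/513 = 37.0% → Lakeview
Prime: Lakeview 70/85 = 82.4%, Downtown 1755/2505 = 70.1% → Lakeview
Subprime: Lakeview 485/2218 = 21.9%, Downtown 14/153 = 9.2% → Lakeview
Lakeview has the higher rate in all 3 groups.

Lakeview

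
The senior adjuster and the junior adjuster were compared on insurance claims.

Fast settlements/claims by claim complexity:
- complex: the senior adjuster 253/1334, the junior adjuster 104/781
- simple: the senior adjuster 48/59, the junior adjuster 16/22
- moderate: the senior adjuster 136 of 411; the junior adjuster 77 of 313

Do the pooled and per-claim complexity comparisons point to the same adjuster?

Complex: the senior adjuster 253/1334 = 19.0%, the junior adjuster 104/781 = 13.3% → the senior adjuster
Simple: the senior adjuster 48/59 = 81.4%, the junior adjuster 16/22 = 72.7% → the senior adjuster
Moderate: the senior adjuster 136/411 = 33.1%, the junior adjuster 77/313 = 24.6% → the senior adjuster
Overall: the senior adjuster 437/1804 = 24.2%, the junior adjuster 197/1116 = 17.7% → the senior adjuster
The senior adjuster wins overall and in every claim group — no reversal.

Yes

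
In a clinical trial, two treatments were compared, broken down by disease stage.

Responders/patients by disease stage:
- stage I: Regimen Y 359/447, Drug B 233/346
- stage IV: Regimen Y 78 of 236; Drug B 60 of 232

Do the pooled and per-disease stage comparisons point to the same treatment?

Stage I: Regimen Y 359/447 = 80.3%, Drug B 233/346 = 67.3% → Regimen Y
Stage IV: Regimen Y 78/236 = 33.1%, Drug B 60/232 = 25.9% → Regimen Y
Overall: Regimen Y 437/683 = 64.0%, Drug B 293/578 = 50.7% → Regimen Y
Regimen Y wins overall and in every disease group — no reversal.

Yes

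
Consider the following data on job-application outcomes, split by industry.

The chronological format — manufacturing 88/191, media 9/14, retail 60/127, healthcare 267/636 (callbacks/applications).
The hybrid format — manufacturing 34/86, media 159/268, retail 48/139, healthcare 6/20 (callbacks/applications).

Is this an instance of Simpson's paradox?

Yes

Manufacturing: the chronological format 88/191 = 46.1%, the hybrid format 34/86 = 39.5% → the chronological format
Media: the chronological format 9/14 = 64.3%, the hybrid format 159/268 = 59.3% → the chronological format
Retail: the chronological format 60/127 = 47.2%, the hybrid format 48/139 = 34.5% → the chronological format
Healthcare: the chronological format 267/636 = 42.0%, the hybrid format 6/20 = 30.0% → the chronological format
Overall: the chronological format 424/968 = 43.8%, the hybrid format 247/513 = 48.1% → the hybrid format
The chronological format wins each industry group but the hybrid format wins overall — the comparison reverses. The chronological format's applications skew toward healthcare, which has a lower base rate.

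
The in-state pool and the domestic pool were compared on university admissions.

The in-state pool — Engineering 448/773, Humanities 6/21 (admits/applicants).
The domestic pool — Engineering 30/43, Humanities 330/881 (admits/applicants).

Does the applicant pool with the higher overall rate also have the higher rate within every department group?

No

Engineering: the in-state pool 448/773 = 58.0%, the domestic pool 30/43 = 69.8% → the domestic pool
Humanities: the in-state pool 6/21 = 28.6%, the domestic pool 330/881 = 37.5% → the domestic pool
Overall: the in-state pool 454/794 = 57.2%, the domestic pool 360/924 = 39.0% → the in-state pool
The domestic pool wins each department group but the in-state pool wins overall — the comparison reverses. The domestic pool's applicants skew toward Humanities, which has a lower base rate.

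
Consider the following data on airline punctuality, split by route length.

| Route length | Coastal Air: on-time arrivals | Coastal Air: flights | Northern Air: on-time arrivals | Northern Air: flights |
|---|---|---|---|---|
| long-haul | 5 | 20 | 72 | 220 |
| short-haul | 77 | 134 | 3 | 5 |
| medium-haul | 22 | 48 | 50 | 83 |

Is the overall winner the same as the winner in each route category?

No

Long-haul: Coastal Air 5/20 = 25.0%, Northern Air 72/220 = 32.7% → Northern Air
Short-haul: Coastal Air 77/134 = 57.5%, Northern Air 3/5 = 60.0% → Northern Air
Medium-haul: Coastal Air 22/48 = 45.8%, Northern Air 50/83 = 60.2% → Northern Air
Overall: Coastal Air 104/202 = 51.5%, Northern Air 125/308 = 40.6% → Coastal Air
Northern Air wins each route group but Coastal Air wins overall — the comparison reverses. Northern Air's flights skew toward long-haul, which has a lower base rate.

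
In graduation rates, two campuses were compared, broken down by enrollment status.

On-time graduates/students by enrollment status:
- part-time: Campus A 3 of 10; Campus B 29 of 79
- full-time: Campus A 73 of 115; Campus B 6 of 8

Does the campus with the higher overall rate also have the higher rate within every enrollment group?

No

Part-time: Campus A 3/10 = 30.0%, Campus B 29/79 = 36.7% → Campus B
Full-time: Campus A 73/115 = 63.5%, Campus B 6/8 = 75.0% → Campus B
Overall: Campus A 76/125 = 60.8%, Campus B 35/87 = 40.2% → Campus A
Campus B wins each enrollment group but Campus A wins overall — the comparison reverses. Campus B's students skew toward part-time, which has a lower base rate.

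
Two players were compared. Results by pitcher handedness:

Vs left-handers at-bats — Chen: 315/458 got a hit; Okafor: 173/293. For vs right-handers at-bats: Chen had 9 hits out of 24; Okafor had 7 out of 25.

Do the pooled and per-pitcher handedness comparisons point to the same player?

Vs left-handers: Chen 315/458 = 68.8%, Okafor 173/293 = 59.0% → Chen
Vs right-handers: Chen 9/24 = 37.5%, Okafor 7/25 = 28.0% → Chen
Overall: Chen 324/482 = 67.2%, Okafor 180/318 = 56.6% → Chen
Chen wins overall and in every pitcher group — no reversal.

Yes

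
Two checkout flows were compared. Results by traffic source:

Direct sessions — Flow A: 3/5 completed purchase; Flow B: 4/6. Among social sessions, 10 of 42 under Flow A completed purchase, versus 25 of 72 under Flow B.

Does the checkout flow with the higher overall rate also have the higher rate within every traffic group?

Yes

Direct: Flow A 3/5 = 60.0%, Flow B 4/6 = 66.7% → Flow B
Social: Flow A 10/42 = 23.8%, Flow B 25/72 = 34.7% → Flow B
Overall: Flow A 13/47 = 27.7%, Flow B 29/78 = 37.2% → Flow B
Flow B wins overall and in every traffic group — no reversal.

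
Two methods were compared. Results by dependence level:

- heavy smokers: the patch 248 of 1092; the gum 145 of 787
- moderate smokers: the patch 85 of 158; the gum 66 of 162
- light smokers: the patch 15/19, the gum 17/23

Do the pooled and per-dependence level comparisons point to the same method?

Heavy smokers: the patch 248/1092 = 22.7%, the gum 145/787 = 18.4% → the patch
Moderate smokers: the patch 85/158 = 53.8%, the gum 66/162 = 40.7% → the patch
Light smokers: the patch 15/19 = 78.9%, the gum 17/23 = 73.9% → the patch
Overall: the patch 348/1269 = 27.4%, the gum 228/972 = 23.5% → the patch
The patch wins overall and in every dependence group — no reversal.

Yes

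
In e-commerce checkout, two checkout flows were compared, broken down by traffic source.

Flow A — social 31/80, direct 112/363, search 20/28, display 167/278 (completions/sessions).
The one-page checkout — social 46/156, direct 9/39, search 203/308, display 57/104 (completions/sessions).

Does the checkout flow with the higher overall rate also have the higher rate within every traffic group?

Social: Flow A 31/80 = 38.8%, the one-page checkout 46/156 = 29.5% → Flow A
Direct: Flow A 112/363 = 30.9%, the one-page checkout 9/39 = 23.1% → Flow A
Search: Flow A 20/28 = 71.4%, the one-page checkout 203/308 = 65.9% → Flow A
Display: Flow A 167/278 = 60.1%, the one-page checkout 57/104 = 54.8% → Flow A
Overall: Flow A 330/749 = 44.1%, the one-page checkout 315/607 = 51.9% → the one-page checkout
Flow A wins each traffic group but the one-page checkout wins overall — the comparison reverses. Flow A's sessions skew toward direct, which has a lower base rate.

No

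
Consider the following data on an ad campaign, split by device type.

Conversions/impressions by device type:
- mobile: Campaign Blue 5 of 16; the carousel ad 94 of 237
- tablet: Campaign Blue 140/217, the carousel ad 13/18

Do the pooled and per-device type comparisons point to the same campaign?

Mobile: Campaign Blue 5/16 = 31.2%, the carousel ad 94/237 = 39.7% → the carousel ad
Tablet: Campaign Blue 140/217 = 64.5%, the carousel ad 13/18 = 72.2% → the carousel ad
Overall: Campaign Blue 145/233 = 62.2%, the carousel ad 107/255 = 42.0% → Campaign Blue
The carousel ad wins each device group but Campaign Blue wins overall — the comparison reverses. The carousel ad's impressions skew toward mobile, which has a lower base rate.

No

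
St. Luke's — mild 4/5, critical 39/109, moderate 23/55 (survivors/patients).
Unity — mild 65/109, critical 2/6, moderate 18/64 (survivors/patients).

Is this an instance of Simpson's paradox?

Yes

Mild: St. Luke's 4/5 = 80.0%, Unity 65/109 = 59.6% → St. Luke's
Critical: St. Luke's 39/109 = 35.8%, Unity 2/6 = 33.3% → St. Luke's
Moderate: St. Luke's 23/55 = 41.8%, Unity 18/64 = 28.1% → St. Luke's
Overall: St. Luke's 66/169 = 39.1%, Unity 85/179 = 47.5% → Unity
St. Luke's wins each case group but Unity wins overall — the comparison reverses. St. Luke's's patients skew toward critical, which has a lower base rate.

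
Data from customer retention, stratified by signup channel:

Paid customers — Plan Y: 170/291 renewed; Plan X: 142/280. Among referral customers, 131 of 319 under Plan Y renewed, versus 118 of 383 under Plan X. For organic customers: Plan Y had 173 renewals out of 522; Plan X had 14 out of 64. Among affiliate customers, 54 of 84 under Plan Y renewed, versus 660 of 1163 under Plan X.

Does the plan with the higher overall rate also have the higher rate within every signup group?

No

Paid: Plan Y 170/291 = 58.4%, Plan X 142/280 = 50.7% → Plan Y
Referral: Plan Y 131/319 = 41.1%, Plan X 118/383 = 30.8% → Plan Y
Organic: Plan Y 173/522 = 33.1%, Plan X 14/64 = 21.9% → Plan Y
Affiliate: Plan Y 54/84 = 64.3%, Plan X 660/1163 = 56.7% → Plan Y
Overall: Plan Y 528/1216 = 43.4%, Plan X 934/1890 = 49.4% → Plan X
Plan Y wins each signup group but Plan X wins overall — the comparison reverses. Plan Y's customers skew toward organic, which has a lower base rate.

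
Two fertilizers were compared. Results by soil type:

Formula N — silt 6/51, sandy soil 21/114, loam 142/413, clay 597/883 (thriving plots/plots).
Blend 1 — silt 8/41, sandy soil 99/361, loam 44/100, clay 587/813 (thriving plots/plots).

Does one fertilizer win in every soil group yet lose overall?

No

Silt: Formula N 6/51 = 11.8%, Blend 1 8/41 = 19.5% → Blend 1
Sandy soil: Formula N 21/114 = 18.4%, Blend 1 99/361 = 27.4% → Blend 1
Loam: Formula N 142/413 = 34.4%, Blend 1 44/100 = 44.0% → Blend 1
Clay: Formula N 597/883 = 67.6%, Blend 1 587/813 = 72.2% → Blend 1
Overall: Formula N 766/1461 = 52.4%, Blend 1 738/1315 = 56.1% → Blend 1
Blend 1 wins overall and in every soil group — no reversal.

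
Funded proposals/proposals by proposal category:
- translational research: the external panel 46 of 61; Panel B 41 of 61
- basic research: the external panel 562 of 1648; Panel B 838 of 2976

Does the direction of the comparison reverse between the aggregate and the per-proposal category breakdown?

No

Translational research: the external panel 46/61 = 75.4%, Panel B 41/61 = 67.2% → the external panel
Basic research: the external panel 562/1648 = 34.1%, Panel B 838/2976 = 28.2% → the external panel
Overall: the external panel 608/1709 = 35.6%, Panel B 879/3037 = 28.9% → the external panel
The external panel wins overall and in every proposal group — no reversal.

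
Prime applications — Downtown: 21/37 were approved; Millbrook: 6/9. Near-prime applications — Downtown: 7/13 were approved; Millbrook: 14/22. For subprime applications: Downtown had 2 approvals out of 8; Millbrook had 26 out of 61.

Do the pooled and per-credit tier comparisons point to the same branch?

Prime: Downtown 21/37 = 56.8%, Millbrook 6/9 = 66.7% → Millbrook
Near-prime: Downtown 7/13 = 53.8%, Millbrook 14/22 = 63.6% → Millbrook
Subprime: Downtown 2/8 = 25.0%, Millbrook 26/61 = 42.6% → Millbrook
Overall: Downtown 30/58 = 51.7%, Millbrook 46/92 = 50.0% → Downtown
Millbrook wins each credit group but Downtown wins overall — the comparison reverses. Millbrook's applications skew toward subprime, which has a lower base rate.

No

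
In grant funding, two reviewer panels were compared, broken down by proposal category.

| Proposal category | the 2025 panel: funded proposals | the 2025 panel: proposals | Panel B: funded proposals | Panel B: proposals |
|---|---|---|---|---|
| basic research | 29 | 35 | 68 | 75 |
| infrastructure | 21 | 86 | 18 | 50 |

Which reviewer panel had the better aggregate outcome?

Panel B

Basic research: the 2025 panel 29/35 = 82.9%, Panel B 68/75 = 90.7% → Panel B
Infrastructure: the 2025 panel 21/86 = 24.4%, Panel B 18/50 = 36.0% → Panel B
Overall: the 2025 panel 50/121 = 41.3%, Panel B 86/125 = 68.8% → Panel B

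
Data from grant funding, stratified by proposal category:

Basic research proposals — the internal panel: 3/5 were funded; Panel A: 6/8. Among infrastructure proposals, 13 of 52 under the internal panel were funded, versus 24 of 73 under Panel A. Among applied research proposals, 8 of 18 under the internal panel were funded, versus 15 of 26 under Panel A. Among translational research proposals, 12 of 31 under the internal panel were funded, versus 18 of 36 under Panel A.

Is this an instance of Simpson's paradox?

No

Basic research: the internal panel 3/5 = 60.0%, Panel A 6/8 = 75.0% → Panel A
Infrastructure: the internal panel 13/52 = 25.0%, Panel A 24/73 = 32.9% → Panel A
Applied research: the internal panel 8/18 = 44.4%, Panel A 15/26 = 57.7% → Panel A
Translational research: the internal panel 12/31 = 38.7%, Panel A 18/36 = 50.0% → Panel A
Overall: the internal panel 36/106 = 34.0%, Panel A 63/143 = 44.1% → Panel A
Panel A wins overall and in every proposal group — no reversal.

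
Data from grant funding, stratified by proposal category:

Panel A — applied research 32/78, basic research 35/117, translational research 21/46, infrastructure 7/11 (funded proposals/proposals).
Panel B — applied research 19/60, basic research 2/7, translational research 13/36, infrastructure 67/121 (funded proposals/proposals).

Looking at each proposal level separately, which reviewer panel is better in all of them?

Applied research: Panel A 32/78 = 41.0%, Panel B 19/60 = 31.7% → Panel A
Basic research: Panel A 35/117 = 29.9%, Panel B 2/7 = 28.6% → Panel A
Translational research: Panel A 21/46 = 45.7%, Panel B 13/36 = 36.1% → Panel A
Infrastructure: Panel A 7/11 = 63.6%, Panel B 67/121 = 55.4% → Panel A
Panel A has the higher rate in all 4 groups.

Panel A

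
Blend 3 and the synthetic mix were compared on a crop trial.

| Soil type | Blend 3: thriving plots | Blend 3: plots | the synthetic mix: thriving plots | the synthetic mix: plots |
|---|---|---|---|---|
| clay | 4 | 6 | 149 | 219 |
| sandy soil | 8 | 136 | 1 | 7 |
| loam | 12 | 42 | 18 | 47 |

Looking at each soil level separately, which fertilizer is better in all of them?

Clay: Blend 3 4/6 = 66.7%, the synthetic mix 149/219 = 68.0% → the synthetic mix
Sandy soil: Blend 3 8/136 = 5.9%, the synthetic mix 1/7 = 14.3% → the synthetic mix
Loam: Blend 3 12/42 = 28.6%, the synthetic mix 18/47 = 38.3% → the synthetic mix
The synthetic mix has the higher rate in all 3 groups.

the synthetic mix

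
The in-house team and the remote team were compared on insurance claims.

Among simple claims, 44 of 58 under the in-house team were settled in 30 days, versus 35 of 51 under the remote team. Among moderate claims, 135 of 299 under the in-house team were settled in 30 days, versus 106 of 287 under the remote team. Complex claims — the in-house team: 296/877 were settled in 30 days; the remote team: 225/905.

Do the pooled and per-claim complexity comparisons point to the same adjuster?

Yes

Simple: the in-house team 44/58 = 75.9%, the remote team 35/51 = 68.6% → the in-house team
Moderate: the in-house team 135/299 = 45.2%, the remote team 106/287 = 36.9% → the in-house team
Complex: the in-house team 296/877 = 33.8%, the remote team 225/905 = 24.9% → the in-house team
Overall: the in-house team 475/1234 = 38.5%, the remote team 366/1243 = 29.4% → the in-house team
The in-house team wins overall and in every claim group — no reversal.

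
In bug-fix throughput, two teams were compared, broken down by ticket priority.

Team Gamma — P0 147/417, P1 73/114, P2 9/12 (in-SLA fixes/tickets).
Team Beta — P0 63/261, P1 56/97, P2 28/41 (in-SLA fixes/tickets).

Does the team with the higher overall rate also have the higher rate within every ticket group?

Yes

P0: Team Gamma 147/417 = 35.3%, Team Beta 63/261 = 24.1% → Team Gamma
P1: Team Gamma 73/114 = 64.0%, Team Beta 56/97 = 57.7% → Team Gamma
P2: Team Gamma 9/12 = 75.0%, Team Beta 28/41 = 68.3% → Team Gamma
Overall: Team Gamma 229/543 = 42.2%, Team Beta 147/399 = 36.8% → Team Gamma
Team Gamma wins overall and in every ticket group — no reversal.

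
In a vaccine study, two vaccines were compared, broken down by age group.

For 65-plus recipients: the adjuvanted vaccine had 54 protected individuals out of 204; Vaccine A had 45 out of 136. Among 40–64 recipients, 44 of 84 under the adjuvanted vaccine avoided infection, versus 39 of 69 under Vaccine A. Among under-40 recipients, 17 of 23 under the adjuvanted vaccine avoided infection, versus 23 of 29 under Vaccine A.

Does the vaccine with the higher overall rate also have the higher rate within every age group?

65-plus: the adjuvanted vaccine 54/204 = 26.5%, Vaccine A 45/136 = 33.1% → Vaccine A
40–64: the adjuvanted vaccine 44/84 = 52.4%, Vaccine A 39/69 = 56.5% → Vaccine A
Under-40: the adjuvanted vaccine 17/23 = 73.9%, Vaccine A 23/29 = 79.3% → Vaccine A
Overall: the adjuvanted vaccine 115/311 = 37.0%, Vaccine A 107/234 = 45.7% → Vaccine A
Vaccine A wins overall and in every age group — no reversal.

Yes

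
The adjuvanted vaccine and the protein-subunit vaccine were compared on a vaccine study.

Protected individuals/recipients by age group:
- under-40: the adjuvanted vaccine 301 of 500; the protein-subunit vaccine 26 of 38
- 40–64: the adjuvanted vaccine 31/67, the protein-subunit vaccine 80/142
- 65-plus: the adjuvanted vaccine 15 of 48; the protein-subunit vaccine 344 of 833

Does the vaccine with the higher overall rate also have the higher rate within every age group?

Under-40: the adjuvanted vaccine 301/500 = 60.2%, the protein-subunit vaccine 26/38 = 68.4% → the protein-subunit vaccine
40–64: the adjuvanted vaccine 31/67 = 46.3%, the protein-subunit vaccine 80/142 = 56.3% → the protein-subunit vaccine
65-plus: the adjuvanted vaccine 15/48 = 31.2%, the protein-subunit vaccine 344/833 = 41.3% → the protein-subunit vaccine
Overall: the adjuvanted vaccine 347/615 = 56.4%, the protein-subunit vaccine 450/1013 = 44.4% → the adjuvanted vaccine
The protein-subunit vaccine wins each age group but the adjuvanted vaccine wins overall — the comparison reverses. The protein-subunit vaccine's recipients skew toward 65-plus, which has a lower base rate.

No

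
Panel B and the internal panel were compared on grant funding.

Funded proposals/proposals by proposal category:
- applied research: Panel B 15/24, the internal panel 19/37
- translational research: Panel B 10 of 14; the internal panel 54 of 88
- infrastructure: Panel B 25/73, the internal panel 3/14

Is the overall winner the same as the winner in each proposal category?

Applied research: Panel B 15/24 = 62.5%, the internal panel 19/37 = 51.4% → Panel B
Translational research: Panel B 10/14 = 71.4%, the internal panel 54/88 = 61.4% → Panel B
Infrastructure: Panel B 25/73 = 34.2%, the internal panel 3/14 = 21.4% → Panel B
Overall: Panel B 50/111 = 45.0%, the internal panel 76/139 = 54.7% → the internal panel
Panel B wins each proposal group but the internal panel wins overall — the comparison reverses. Panel B's proposals skew toward infrastructure, which has a lower base rate.

No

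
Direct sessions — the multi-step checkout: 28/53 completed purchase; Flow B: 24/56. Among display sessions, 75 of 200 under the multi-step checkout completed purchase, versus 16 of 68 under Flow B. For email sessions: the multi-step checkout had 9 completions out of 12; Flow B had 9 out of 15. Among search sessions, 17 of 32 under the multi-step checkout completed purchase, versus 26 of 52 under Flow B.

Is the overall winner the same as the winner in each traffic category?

Direct: the multi-step checkout 28/53 = 52.8%, Flow B 24/56 = 42.9% → the multi-step checkout
Display: the multi-step checkout 75/200 = 37.5%, Flow B 16/68 = 23.5% → the multi-step checkout
Email: the multi-step checkout 9/12 = 75.0%, Flow B 9/15 = 60.0% → the multi-step checkout
Search: the multi-step checkout 17/32 = 53.1%, Flow B 26/52 = 50.0% → the multi-step checkout
Overall: the multi-step checkout 129/297 = 43.4%, Flow B 75/191 = 39.3% → the multi-step checkout
The multi-step checkout wins overall and in every traffic group — no reversal.

Yes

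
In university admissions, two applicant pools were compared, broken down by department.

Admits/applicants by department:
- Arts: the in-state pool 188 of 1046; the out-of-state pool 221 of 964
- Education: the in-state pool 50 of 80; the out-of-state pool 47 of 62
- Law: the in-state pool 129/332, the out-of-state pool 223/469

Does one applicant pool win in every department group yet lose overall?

Arts: the in-state pool 188/1046 = 18.0%, the out-of-state pool 221/964 = 22.9% → the out-of-state pool
Education: the in-state pool 50/80 = 62.5%, the out-of-state pool 47/62 = 75.8% → the out-of-state pool
Law: the in-state pool 129/332 = 38.9%, the out-of-state pool 223/469 = 47.5% → the out-of-state pool
Overall: the in-state pool 367/1458 = 25.2%, the out-of-state pool 491/1495 = 32.8% → the out-of-state pool
The out-of-state pool wins overall and in every department group — no reversal.

No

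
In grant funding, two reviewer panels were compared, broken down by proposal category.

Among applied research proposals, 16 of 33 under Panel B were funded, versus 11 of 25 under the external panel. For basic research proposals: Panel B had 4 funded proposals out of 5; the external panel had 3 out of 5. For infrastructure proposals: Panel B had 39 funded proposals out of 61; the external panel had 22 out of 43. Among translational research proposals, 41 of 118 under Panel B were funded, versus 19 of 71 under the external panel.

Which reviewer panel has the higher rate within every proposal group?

Applied research: Panel B 16/33 = 48.5%, the external panel 11/25 = 44.0% → Panel B
Basic research: Panel B 4/5 = 80.0%, the external panel 3/5 = 60.0% → Panel B
Infrastructure: Panel B 39/61 = 63.9%, the external panel 22/43 = 51.2% → Panel B
Translational research: Panel B 41/118 = 34.7%, the external panel 19/71 = 26.8% → Panel B
Panel B has the higher rate in all 4 groups.

Panel B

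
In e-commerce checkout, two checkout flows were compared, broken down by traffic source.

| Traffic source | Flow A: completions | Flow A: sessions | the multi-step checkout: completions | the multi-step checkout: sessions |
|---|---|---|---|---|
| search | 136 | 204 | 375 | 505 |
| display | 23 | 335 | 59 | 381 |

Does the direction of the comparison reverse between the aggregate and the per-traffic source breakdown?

Search: Flow A 136/204 = 66.7%, the multi-step checkout 375/505 = 74.3% → the multi-step checkout
Display: Flow A 23/335 = 6.9%, the multi-step checkout 59/381 = 15.5% → the multi-step checkout
Overall: Flow A 159/539 = 29.5%, the multi-step checkout 434/886 = 49.0% → the multi-step checkout
The multi-step checkout wins overall and in every traffic group — no reversal.

No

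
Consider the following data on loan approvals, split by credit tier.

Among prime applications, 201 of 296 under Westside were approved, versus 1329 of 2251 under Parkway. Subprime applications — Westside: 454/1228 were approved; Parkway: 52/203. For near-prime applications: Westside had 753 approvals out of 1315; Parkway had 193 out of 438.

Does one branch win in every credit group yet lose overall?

Prime: Westside 201/296 = 67.9%, Parkway 1329/2251 = 59.0% → Westside
Subprime: Westside 454/1228 = 37.0%, Parkway 52/203 = 25.6% → Westside
Near-prime: Westside 753/1315 = 57.3%, Parkway 193/438 = 44.1% → Westside
Overall: Westside 1408/2839 = 49.6%, Parkway 1574/2892 = 54.4% → Parkway
Westside wins each credit group but Parkway wins overall — the comparison reverses. Westside's applications skew toward subprime, which has a lower base rate.

Yes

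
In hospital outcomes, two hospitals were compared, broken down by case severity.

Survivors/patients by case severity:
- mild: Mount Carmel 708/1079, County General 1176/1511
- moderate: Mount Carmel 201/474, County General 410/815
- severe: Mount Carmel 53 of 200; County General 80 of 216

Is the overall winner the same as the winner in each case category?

Yes

Mild: Mount Carmel 708/1079 = 65.6%, County General 1176/1511 = 77.8% → County General
Moderate: Mount Carmel 201/474 = 42.4%, County General 410/815 = 50.3% → County General
Severe: Mount Carmel 53/200 = 26.5%, County General 80/216 = 37.0% → County General
Overall: Mount Carmel 962/1753 = 54.9%, County General 1666/2542 = 65.5% → County General
County General wins overall and in every case group — no reversal.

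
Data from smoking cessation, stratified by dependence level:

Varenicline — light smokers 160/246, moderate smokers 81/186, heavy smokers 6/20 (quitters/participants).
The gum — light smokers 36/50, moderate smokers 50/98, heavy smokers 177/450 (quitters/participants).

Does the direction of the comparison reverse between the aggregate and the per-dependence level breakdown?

Yes

Light smokers: varenicline 160/246 = 65.0%, the gum 36/50 = 72.0% → the gum
Moderate smokers: varenicline 81/186 = 43.5%, the gum 50/98 = 51.0% → the gum
Heavy smokers: varenicline 6/20 = 30.0%, the gum 177/450 = 39.3% → the gum
Overall: varenicline 247/452 = 54.6%, the gum 263/598 = 44.0% → varenicline
The gum wins each dependence group but varenicline wins overall — the comparison reverses. The gum's participants skew toward heavy smokers, which has a lower base rate.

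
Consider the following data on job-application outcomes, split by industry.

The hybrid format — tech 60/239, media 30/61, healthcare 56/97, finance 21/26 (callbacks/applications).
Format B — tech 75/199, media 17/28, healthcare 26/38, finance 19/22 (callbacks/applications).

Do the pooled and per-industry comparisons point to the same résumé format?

Tech: the hybrid format 60/239 = 25.1%, Format B 75/199 = 37.7% → Format B
Media: the hybrid format 30/61 = 49.2%, Format B 17/28 = 60.7% → Format B
Healthcare: the hybrid format 56/97 = 57.7%, Format B 26/38 = 68.4% → Format B
Finance: the hybrid format 21/26 = 80.8%, Format B 19/22 = 86.4% → Format B
Overall: the hybrid format 167/423 = 39.5%, Format B 137/287 = 47.7% → Format B
Format B wins overall and in every industry group — no reversal.

Yes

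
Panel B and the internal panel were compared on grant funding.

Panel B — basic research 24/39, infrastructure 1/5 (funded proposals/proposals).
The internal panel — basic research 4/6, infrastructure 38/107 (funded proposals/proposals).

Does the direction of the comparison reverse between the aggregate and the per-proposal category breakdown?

Basic research: Panel B 24/39 = 61.5%, the internal panel 4/6 = 66.7% → the internal panel
Infrastructure: Panel B 1/5 = 20.0%, the internal panel 38/107 = 35.5% → the internal panel
Overall: Panel B 25/44 = 56.8%, the internal panel 42/113 = 37.2% → Panel B
The internal panel wins each proposal group but Panel B wins overall — the comparison reverses. The internal panel's proposals skew toward infrastructure, which has a lower base rate.

Yes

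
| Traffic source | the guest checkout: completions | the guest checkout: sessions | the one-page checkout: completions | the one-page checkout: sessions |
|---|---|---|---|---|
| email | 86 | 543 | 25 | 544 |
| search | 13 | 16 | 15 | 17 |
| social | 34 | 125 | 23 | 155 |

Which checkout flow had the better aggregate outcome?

the guest checkout

Email: the guest checkout 86/543 = 15.8%, the one-page checkout 25/544 = 4.6% → the guest checkout
Search: the guest checkout 13/16 = 81.2%, the one-page checkout 15/17 = 88.2% → the one-page checkout
Social: the guest checkout 34/125 = 27.2%, the one-page checkout 23/155 = 14.8% → the guest checkout
Overall: the guest checkout 133/684 = 19.4%, the one-page checkout 63/716 = 8.8% → the guest checkout
(Neither sweeps every traffic group, but the guest checkout has the higher pooled rate.)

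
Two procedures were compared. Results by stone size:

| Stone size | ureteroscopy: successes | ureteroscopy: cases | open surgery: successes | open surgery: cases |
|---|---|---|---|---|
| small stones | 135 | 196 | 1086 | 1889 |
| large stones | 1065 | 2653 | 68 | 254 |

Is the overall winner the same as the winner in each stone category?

Small stones: ureteroscopy 135/196 = 68.9%, open surgery 1086/1889 = 57.5% → ureteroscopy
Large stones: ureteroscopy 1065/2653 = 40.1%, open surgery 68/254 = 26.8% → ureteroscopy
Overall: ureteroscopy 1200/2849 = 42.1%, open surgery 1154/2143 = 53.8% → open surgery
Ureteroscopy wins each stone group but open surgery wins overall — the comparison reverses. Ureteroscopy's cases skew toward large stones, which has a lower base rate.

No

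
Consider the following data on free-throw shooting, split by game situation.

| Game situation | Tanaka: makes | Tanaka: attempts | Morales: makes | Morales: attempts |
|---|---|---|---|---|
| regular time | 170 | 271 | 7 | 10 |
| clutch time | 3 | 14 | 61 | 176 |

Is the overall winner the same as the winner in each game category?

No

Regular time: Tanaka 170/271 = 62.7%, Morales 7/10 = 70.0% → Morales
Clutch time: Tanaka 3/14 = 21.4%, Morales 61/176 = 34.7% → Morales
Overall: Tanaka 173/285 = 60.7%, Morales 68/186 = 36.6% → Tanaka
Morales wins each game group but Tanaka wins overall — the comparison reverses. Morales's attempts skew toward clutch time, which has a lower base rate.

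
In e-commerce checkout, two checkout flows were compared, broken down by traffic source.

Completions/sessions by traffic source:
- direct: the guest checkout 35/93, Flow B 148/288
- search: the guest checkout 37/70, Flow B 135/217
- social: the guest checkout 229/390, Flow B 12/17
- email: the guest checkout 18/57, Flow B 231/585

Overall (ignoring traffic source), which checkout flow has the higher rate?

Direct: the guest checkout 35/93 = 37.6%, Flow B 148/288 = 51.4% → Flow B
Search: the guest checkout 37/70 = 52.9%, Flow B 135/217 = 62.2% → Flow B
Social: the guest checkout 229/390 = 58.7%, Flow B 12/17 = 70.6% → Flow B
Email: the guest checkout 18/57 = 31.6%, Flow B 231/585 = 39.5% → Flow B
Overall: the guest checkout 319/610 = 52.3%, Flow B 526/1107 = 47.5% → the guest checkout
(Flow B wins every traffic group but the guest checkout wins overall — Flow B's sessions skew toward the low-rate email group.)

the guest checkout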